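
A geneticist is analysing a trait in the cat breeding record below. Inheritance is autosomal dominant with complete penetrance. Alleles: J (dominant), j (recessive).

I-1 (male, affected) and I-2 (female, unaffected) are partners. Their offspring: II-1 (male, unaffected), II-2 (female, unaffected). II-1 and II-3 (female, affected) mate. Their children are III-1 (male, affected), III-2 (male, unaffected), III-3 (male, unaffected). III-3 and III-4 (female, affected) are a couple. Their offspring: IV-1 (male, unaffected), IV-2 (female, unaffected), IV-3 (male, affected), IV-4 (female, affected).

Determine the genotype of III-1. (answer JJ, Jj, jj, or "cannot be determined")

Jj

From phenotype alone, III-1 is JJ or Jj.
III-1 is affected so carries J and received j from II-1 (jj), so III-1 is Jj.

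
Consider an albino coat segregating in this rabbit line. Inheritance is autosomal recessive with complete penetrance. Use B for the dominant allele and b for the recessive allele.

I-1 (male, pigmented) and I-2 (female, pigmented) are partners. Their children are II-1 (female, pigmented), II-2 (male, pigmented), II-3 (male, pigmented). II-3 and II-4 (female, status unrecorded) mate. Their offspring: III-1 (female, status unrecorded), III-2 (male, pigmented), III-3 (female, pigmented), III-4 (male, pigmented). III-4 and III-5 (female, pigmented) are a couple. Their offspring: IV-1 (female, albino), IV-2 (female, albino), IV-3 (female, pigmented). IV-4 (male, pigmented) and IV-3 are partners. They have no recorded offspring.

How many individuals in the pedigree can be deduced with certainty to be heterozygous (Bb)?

Obligate heterozygotes: III-4 is pigmented so carries B and passed b to IV-1 (bb), so III-4 is Bb; III-5 is pigmented so carries B and passed b to IV-1 (bb), so III-5 is Bb.
Every other individual is either homozygous by phenotype or has at least one consistent homozygous assignment, so the count is 2.

2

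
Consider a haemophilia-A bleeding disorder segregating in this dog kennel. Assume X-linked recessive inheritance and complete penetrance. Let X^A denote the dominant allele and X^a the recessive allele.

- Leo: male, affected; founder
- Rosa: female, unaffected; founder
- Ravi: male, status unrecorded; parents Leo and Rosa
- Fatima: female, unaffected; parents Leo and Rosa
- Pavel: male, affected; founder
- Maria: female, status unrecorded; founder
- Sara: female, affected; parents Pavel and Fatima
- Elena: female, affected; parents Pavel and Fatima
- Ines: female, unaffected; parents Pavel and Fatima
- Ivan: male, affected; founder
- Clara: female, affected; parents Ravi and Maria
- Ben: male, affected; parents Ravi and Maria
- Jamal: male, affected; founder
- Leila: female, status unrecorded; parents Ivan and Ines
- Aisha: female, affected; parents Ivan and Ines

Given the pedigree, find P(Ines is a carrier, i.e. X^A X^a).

Ines is unaffected so carries A and received a from Pavel (X^a Y), so Ines is X^A X^a, giving P(X^A X^a) = 1.

1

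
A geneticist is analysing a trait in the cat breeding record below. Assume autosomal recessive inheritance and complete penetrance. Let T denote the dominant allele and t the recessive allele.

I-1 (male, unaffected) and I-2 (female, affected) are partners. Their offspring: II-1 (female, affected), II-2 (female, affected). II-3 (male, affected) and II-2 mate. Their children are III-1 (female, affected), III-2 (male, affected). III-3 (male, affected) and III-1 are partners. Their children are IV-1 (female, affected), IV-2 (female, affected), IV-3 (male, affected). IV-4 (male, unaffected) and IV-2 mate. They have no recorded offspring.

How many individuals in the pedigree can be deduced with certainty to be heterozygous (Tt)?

Obligate heterozygotes: I-1 is unaffected so carries T and passed t to II-1 (tt), so I-1 is Tt.
Every other individual is either homozygous by phenotype or has at least one consistent homozygous assignment, so the count is 1.

1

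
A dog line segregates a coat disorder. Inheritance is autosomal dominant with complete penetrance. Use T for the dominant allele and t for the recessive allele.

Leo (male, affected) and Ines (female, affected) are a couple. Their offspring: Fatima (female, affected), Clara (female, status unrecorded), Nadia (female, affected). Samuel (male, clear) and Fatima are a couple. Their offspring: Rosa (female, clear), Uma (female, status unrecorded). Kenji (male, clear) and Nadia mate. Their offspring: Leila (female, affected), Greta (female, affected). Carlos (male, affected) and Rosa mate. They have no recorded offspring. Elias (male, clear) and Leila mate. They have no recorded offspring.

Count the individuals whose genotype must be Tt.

Obligate heterozygotes: Fatima is affected so carries T and passed t to Rosa (tt), so Fatima is Tt; Leila is affected so carries T and received t from Kenji (tt), so Leila is Tt; Greta is affected so carries T and received t from Kenji (tt), so Greta is Tt.
Every other individual is either homozygous by phenotype or has at least one consistent homozygous assignment, so the count is 3.

3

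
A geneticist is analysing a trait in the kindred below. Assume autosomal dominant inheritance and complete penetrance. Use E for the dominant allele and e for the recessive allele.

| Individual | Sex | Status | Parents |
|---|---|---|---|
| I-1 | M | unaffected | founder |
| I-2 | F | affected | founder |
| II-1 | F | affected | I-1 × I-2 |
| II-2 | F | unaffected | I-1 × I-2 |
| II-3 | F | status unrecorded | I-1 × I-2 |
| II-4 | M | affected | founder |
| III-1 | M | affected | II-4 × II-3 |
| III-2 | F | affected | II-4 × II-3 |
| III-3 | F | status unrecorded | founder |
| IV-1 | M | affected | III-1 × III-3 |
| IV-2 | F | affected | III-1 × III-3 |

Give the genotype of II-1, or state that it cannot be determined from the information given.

From phenotype alone, II-1 is EE or Ee.
II-1 is affected so carries E and received e from I-1 (ee), so II-1 is Ee.

Ee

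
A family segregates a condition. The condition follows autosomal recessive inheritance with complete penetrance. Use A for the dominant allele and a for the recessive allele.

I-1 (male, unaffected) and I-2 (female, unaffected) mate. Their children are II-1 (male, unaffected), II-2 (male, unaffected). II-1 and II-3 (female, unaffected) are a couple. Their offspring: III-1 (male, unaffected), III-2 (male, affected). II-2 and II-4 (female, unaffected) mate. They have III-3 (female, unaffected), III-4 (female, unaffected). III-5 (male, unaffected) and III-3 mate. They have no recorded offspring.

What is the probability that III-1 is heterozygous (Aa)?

2/3

II-1 is unaffected so carries A and passed a to III-2 (aa), so II-1 is Aa.
II-3 is unaffected so carries A and passed a to III-2 (aa), so II-3 is Aa.
Their cross gives offspring ratios 1/4 AA : 1/2 Aa : 1/4 aa. Conditioning on III-1 being unaffected, P(Aa) = 1/2 / 3/4 = 2/3.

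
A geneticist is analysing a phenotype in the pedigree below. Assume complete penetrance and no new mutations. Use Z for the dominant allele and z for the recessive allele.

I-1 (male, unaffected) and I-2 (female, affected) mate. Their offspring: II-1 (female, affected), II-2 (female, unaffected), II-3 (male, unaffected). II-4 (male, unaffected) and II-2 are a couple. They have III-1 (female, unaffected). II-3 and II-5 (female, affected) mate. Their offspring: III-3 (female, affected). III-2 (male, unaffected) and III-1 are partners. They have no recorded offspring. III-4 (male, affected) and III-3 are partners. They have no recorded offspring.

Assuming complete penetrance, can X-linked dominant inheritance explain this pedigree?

A consistent assignment under X-linked dominant exists: I-1 X^z Y, I-2 X^Z X^z, II-1 X^Z X^z, II-2 X^z X^z, II-3 X^z Y, II-4 X^z Y, II-5 X^Z X^Z, III-1 X^z X^z, III-2 X^z Y, III-3 X^Z X^z, III-4 X^Z Y.
In this assignment every recorded phenotype matches its genotype and every non-founder's genotype is obtainable from its parents' genotypes, so the pedigree is consistent.

Yes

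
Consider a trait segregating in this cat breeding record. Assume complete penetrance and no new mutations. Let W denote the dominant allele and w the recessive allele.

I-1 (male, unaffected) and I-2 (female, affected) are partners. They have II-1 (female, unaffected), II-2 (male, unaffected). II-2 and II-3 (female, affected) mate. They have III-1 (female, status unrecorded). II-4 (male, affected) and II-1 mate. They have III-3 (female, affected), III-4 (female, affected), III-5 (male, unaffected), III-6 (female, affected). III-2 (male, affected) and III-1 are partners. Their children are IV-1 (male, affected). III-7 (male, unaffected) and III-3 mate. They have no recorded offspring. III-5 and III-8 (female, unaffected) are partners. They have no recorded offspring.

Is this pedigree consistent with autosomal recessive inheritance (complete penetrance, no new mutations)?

Yes

A consistent assignment under autosomal recessive exists: I-1 WW, I-2 ww, II-1 Ww, II-2 Ww, II-3 ww, II-4 ww, III-1 Ww, III-2 ww, III-3 ww, III-4 ww, III-5 Ww, III-6 ww, III-7 WW, III-8 WW, IV-1 ww.
In this assignment every recorded phenotype matches its genotype and every non-founder's genotype is obtainable from its parents' genotypes, so the pedigree is consistent.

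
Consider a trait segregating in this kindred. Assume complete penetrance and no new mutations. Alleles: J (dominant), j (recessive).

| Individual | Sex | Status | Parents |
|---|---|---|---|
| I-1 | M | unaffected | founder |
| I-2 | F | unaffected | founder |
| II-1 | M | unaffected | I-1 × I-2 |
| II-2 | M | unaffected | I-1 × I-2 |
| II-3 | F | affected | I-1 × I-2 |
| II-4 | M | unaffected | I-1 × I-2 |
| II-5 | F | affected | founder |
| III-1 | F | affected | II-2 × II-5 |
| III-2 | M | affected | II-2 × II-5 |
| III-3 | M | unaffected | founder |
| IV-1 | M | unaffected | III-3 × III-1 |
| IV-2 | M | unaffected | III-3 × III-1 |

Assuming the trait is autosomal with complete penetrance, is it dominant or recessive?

I-1 and I-2 are both unaffected yet have an affected child II-3. Under dominance, an affected child requires at least one affected parent, so the trait cannot be dominant.

recessive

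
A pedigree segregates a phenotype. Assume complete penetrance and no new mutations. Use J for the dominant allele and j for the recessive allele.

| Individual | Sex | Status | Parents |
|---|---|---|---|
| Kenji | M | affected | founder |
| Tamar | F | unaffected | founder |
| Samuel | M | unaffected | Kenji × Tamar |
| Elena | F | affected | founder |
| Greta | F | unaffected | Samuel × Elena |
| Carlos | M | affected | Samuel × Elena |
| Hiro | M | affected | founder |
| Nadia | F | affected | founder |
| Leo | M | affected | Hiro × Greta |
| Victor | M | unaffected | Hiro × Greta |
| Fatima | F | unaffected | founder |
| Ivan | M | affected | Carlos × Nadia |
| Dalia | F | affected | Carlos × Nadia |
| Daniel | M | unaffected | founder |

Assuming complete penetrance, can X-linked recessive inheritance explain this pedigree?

Yes

A consistent assignment under X-linked recessive exists: Kenji X^j Y, Tamar X^J X^J, Samuel X^J Y, Elena X^j X^j, Greta X^J X^j, Carlos X^j Y, Hiro X^j Y, Nadia X^j X^j, Leo X^j Y, Victor X^J Y, Fatima X^J X^J, Ivan X^j Y, Dalia X^j X^j, Daniel X^J Y.
In this assignment every recorded phenotype matches its genotype and every non-founder's genotype is obtainable from its parents' genotypes, so the pedigree is consistent.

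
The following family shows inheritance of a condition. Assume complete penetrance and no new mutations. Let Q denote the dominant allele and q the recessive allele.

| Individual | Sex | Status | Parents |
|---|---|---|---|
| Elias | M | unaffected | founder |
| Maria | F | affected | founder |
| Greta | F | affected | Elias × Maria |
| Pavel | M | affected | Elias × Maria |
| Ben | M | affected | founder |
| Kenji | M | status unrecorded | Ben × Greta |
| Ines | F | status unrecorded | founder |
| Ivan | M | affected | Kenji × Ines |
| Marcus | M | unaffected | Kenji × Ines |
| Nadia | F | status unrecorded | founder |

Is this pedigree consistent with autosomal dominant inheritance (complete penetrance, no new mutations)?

Yes

A consistent assignment under autosomal dominant exists: Elias qq, Maria QQ, Greta Qq, Pavel Qq, Ben QQ, Kenji Qq, Ines Qq, Ivan QQ, Marcus qq, Nadia QQ.
In this assignment every recorded phenotype matches its genotype and every non-founder's genotype is obtainable from its parents' genotypes, so the pedigree is consistent.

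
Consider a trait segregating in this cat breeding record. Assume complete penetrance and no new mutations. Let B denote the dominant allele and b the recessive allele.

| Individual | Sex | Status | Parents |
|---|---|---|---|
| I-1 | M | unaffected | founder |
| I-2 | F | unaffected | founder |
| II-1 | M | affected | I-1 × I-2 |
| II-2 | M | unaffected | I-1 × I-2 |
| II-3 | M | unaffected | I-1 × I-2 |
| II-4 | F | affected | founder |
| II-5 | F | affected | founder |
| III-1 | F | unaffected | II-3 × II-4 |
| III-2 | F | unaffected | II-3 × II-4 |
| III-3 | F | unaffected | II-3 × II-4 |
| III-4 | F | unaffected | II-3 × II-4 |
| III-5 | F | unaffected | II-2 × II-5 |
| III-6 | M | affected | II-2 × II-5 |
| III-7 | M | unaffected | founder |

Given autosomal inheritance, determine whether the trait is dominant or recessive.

recessive

I-1 and I-2 are both unaffected yet have an affected child II-1. Under dominance, an affected child requires at least one affected parent, so the trait cannot be dominant.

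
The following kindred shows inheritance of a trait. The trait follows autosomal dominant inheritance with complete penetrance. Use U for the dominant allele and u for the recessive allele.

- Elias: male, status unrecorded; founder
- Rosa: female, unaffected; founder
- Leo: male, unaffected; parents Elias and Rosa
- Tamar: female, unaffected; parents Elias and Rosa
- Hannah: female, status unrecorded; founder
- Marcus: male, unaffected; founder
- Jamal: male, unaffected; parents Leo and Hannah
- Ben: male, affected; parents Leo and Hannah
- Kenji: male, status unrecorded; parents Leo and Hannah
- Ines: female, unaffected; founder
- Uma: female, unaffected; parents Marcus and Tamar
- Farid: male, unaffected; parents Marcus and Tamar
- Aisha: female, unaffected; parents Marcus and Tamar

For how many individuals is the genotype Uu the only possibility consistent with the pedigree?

Obligate heterozygotes: Hannah passed U to Ben (Uu, whose u came from Leo) and passed u to Jamal (uu), so Hannah is Uu; Ben is affected so carries U and received u from Leo (uu), so Ben is Uu.
Every other individual is either homozygous by phenotype or has at least one consistent homozygous assignment, so the count is 2.

2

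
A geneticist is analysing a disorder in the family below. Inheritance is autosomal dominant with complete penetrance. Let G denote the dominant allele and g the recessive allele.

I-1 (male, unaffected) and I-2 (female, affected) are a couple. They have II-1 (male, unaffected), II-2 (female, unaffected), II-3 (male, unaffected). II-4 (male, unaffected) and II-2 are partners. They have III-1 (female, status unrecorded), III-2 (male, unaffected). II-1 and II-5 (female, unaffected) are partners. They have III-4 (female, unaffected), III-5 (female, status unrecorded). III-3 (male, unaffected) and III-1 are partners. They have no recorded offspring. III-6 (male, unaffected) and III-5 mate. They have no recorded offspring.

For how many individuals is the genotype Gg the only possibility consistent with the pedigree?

Obligate heterozygotes: I-2 is affected so carries G and passed g to II-1 (gg), so I-2 is Gg.
Every other individual is either homozygous by phenotype or has at least one consistent homozygous assignment, so the count is 1.

1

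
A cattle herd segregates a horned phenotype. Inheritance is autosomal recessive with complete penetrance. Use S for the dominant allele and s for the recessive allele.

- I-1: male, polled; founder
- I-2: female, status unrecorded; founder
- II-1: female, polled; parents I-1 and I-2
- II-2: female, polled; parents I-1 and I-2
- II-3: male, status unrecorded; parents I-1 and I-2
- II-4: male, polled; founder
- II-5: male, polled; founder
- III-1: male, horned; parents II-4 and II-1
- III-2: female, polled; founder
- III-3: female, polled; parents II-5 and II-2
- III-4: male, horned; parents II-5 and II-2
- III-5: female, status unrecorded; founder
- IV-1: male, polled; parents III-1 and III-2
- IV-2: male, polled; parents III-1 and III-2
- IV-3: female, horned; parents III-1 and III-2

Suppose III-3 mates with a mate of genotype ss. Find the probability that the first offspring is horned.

1/3

II-5 is polled so carries S and passed s to III-4 (ss), so II-5 is Ss.
II-2 is polled so carries S and passed s to III-4 (ss), so II-2 is Ss.
III-3 is a polled offspring of II-5 (Ss) × II-2 (Ss), whose cross gives 1/4 SS : 1/2 Ss : 1/4 ss; conditioning on being polled, III-3 is SS with probability 1/3, Ss with probability 2/3.
Summing over parental genotype combinations, P(offspring is horned) = 2/3·1/2 = 1/3.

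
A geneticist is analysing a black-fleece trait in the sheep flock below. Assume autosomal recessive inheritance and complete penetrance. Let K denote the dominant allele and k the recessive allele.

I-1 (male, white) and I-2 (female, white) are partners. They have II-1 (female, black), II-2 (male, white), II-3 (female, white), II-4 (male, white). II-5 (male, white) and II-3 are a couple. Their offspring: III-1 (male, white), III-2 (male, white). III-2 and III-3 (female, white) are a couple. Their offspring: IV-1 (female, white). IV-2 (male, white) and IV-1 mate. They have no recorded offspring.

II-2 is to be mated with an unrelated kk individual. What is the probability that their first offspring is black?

1/3

I-1 is white so carries K and passed k to II-1 (kk), so I-1 is Kk.
I-2 is white so carries K and passed k to II-1 (kk), so I-2 is Kk.
II-2 is a white offspring of I-1 (Kk) × I-2 (Kk), whose cross gives 1/4 KK : 1/2 Kk : 1/4 kk; conditioning on being white, II-2 is KK with probability 1/3, Kk with probability 2/3.
Summing over parental genotype combinations, P(offspring is black) = 2/3·1/2 = 1/3.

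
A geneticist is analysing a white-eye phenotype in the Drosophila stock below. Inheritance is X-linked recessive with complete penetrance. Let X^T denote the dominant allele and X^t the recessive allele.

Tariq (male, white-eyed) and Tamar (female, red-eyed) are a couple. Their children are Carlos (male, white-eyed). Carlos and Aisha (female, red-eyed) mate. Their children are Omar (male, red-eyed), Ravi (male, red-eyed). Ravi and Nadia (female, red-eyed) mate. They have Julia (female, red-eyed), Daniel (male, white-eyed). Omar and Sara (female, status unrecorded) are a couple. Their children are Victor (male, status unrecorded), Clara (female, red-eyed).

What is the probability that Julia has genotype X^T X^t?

1/2

Ravi is red-eyed, so Ravi is X^T Y.
Nadia is red-eyed so carries T and passed t to Daniel (X^t Y), so Nadia is X^T X^t.
Their cross gives offspring ratios 1/2 X^T X^T : 1/2 X^T X^t. Conditioning on Julia being red-eyed, P(X^T X^t) = 1/2 / 1 = 1/2.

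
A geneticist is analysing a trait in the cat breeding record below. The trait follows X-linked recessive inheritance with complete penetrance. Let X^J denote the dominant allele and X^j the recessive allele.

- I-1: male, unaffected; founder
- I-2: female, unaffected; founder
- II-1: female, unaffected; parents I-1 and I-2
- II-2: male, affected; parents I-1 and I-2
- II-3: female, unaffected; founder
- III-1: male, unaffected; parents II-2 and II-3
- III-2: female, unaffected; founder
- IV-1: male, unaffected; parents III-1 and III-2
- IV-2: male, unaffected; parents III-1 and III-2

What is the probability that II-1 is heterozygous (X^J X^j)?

1/2

I-1 is unaffected, so I-1 is X^J Y.
I-2 is unaffected so carries J and passed j to II-2 (X^j Y), so I-2 is X^J X^j.
Their cross gives offspring ratios 1/2 X^J X^J : 1/2 X^J X^j. Conditioning on II-1 being unaffected, P(X^J X^j) = 1/2 / 1 = 1/2.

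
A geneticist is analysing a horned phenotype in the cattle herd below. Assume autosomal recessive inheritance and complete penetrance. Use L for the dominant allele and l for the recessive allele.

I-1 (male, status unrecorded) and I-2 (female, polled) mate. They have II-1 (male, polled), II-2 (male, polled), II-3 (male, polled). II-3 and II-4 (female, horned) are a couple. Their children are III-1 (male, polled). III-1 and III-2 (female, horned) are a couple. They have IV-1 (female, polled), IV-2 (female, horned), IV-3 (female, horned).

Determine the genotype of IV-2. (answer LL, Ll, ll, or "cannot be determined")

ll

IV-2 is horned, so IV-2 is ll.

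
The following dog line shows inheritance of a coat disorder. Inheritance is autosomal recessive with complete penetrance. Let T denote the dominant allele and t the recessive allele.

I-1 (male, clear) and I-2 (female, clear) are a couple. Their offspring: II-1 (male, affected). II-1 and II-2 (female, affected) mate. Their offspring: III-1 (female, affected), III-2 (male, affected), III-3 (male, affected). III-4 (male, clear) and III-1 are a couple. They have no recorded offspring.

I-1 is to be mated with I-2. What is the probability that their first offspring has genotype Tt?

1/2

I-1 is clear so carries T and passed t to II-1 (tt), so I-1 is Tt.
I-2 is clear so carries T and passed t to II-1 (tt), so I-2 is Tt.
The cross gives 1/4 TT : 1/2 Tt : 1/4 tt, so P(offspring has genotype Tt) = 1/2.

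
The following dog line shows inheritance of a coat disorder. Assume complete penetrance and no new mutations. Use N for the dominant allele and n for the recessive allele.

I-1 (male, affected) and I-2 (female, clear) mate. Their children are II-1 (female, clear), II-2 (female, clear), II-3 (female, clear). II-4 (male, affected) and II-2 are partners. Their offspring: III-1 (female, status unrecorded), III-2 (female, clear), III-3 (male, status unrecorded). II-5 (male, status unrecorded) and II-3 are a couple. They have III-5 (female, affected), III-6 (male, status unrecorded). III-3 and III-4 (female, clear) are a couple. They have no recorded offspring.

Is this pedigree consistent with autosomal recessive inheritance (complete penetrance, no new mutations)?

A consistent assignment under autosomal recessive exists: I-1 nn, I-2 NN, II-1 Nn, II-2 Nn, II-3 Nn, II-4 nn, II-5 Nn, III-1 Nn, III-2 Nn, III-3 Nn, III-4 NN, III-5 nn, III-6 NN.
In this assignment every recorded phenotype matches its genotype and every non-founder's genotype is obtainable from its parents' genotypes, so the pedigree is consistent.

Yes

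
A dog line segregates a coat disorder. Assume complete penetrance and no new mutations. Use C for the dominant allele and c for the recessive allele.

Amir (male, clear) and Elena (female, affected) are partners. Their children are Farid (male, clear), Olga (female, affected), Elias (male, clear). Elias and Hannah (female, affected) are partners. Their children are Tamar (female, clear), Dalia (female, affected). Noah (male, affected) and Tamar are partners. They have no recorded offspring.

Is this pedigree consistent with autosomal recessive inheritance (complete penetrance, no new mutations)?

A consistent assignment under autosomal recessive exists: Amir Cc, Elena cc, Farid Cc, Olga cc, Elias Cc, Hannah cc, Tamar Cc, Dalia cc, Noah cc.
In this assignment every recorded phenotype matches its genotype and every non-founder's genotype is obtainable from its parents' genotypes, so the pedigree is consistent.

Yes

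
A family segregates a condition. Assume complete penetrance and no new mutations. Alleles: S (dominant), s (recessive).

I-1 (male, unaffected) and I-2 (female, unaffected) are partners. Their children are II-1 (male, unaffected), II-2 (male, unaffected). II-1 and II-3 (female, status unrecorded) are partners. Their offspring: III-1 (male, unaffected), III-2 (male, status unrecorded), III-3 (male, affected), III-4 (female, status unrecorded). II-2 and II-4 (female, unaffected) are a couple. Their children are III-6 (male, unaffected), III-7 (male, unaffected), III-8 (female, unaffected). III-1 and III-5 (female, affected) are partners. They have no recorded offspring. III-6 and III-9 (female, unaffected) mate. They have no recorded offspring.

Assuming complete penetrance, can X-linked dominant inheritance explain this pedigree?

Yes

A consistent assignment under X-linked dominant exists: I-1 X^s Y, I-2 X^s X^s, II-1 X^s Y, II-2 X^s Y, II-3 X^S X^s, II-4 X^s X^s, III-1 X^s Y, III-2 X^S Y, III-3 X^S Y, III-4 X^S X^s, III-5 X^S X^S, III-6 X^s Y, III-7 X^s Y, III-8 X^s X^s, III-9 X^s X^s.
In this assignment every recorded phenotype matches its genotype and every non-founder's genotype is obtainable from its parents' genotypes, so the pedigree is consistent.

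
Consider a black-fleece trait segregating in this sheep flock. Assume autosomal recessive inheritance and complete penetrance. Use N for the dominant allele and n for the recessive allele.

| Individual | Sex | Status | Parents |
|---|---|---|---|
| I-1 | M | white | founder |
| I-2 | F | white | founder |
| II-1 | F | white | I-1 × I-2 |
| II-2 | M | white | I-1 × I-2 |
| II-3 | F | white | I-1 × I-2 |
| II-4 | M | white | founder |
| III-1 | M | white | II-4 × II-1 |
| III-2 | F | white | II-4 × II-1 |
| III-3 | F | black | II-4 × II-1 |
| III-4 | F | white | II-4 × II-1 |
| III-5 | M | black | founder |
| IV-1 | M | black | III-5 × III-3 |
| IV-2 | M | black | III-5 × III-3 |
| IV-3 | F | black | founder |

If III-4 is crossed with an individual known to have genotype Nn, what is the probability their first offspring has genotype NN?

1/3

II-4 is white so carries N and passed n to III-3 (nn), so II-4 is Nn.
II-1 is white so carries N and passed n to III-3 (nn), so II-1 is Nn.
III-4 is a white offspring of II-4 (Nn) × II-1 (Nn), whose cross gives 1/4 NN : 1/2 Nn : 1/4 nn; conditioning on being white, III-4 is NN with probability 1/3, Nn with probability 2/3.
Summing over parental genotype combinations, P(offspring has genotype NN) = 1/3·1/2 + 2/3·1/4 = 1/3.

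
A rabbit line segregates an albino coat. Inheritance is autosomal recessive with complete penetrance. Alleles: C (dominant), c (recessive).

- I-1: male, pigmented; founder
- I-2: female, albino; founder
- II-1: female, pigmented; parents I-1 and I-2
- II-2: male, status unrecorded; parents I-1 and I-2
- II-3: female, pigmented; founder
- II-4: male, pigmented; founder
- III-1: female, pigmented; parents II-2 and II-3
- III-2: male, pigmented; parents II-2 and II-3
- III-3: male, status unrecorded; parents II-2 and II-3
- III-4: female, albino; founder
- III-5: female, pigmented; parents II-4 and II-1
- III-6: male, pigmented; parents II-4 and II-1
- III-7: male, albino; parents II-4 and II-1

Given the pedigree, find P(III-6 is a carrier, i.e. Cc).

II-4 is pigmented so carries C and passed c to III-7 (cc), so II-4 is Cc.
II-1 is pigmented so carries C and received c from I-2 (cc), so II-1 is Cc.
Their cross gives offspring ratios 1/4 CC : 1/2 Cc : 1/4 cc. Conditioning on III-6 being pigmented, P(Cc) = 1/2 / 3/4 = 2/3.

2/3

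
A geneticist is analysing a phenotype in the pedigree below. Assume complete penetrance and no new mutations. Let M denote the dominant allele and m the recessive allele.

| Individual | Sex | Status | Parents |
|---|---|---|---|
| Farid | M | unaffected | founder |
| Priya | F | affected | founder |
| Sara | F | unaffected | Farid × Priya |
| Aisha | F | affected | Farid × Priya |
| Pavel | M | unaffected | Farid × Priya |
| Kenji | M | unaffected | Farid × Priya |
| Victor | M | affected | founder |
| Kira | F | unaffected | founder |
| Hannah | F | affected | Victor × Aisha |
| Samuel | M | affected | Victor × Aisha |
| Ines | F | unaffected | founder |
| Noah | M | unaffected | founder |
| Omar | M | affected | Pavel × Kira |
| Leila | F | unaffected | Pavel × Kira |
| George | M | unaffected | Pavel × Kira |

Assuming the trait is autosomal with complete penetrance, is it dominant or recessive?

recessive

Pavel and Kira are both unaffected yet have an affected child Omar. Under dominance, an affected child requires at least one affected parent, so the trait cannot be dominant.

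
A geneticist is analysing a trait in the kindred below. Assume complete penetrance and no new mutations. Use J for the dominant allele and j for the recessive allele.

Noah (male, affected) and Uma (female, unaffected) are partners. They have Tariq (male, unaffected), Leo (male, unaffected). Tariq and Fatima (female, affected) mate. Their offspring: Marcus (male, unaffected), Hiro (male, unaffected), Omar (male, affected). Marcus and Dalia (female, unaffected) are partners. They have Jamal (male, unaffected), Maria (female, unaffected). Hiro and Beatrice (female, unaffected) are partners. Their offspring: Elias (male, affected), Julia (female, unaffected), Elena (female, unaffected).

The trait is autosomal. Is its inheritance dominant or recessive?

Hiro and Beatrice are both unaffected yet have an affected child Elias. Under dominance, an affected child requires at least one affected parent, so the trait cannot be dominant.

recessive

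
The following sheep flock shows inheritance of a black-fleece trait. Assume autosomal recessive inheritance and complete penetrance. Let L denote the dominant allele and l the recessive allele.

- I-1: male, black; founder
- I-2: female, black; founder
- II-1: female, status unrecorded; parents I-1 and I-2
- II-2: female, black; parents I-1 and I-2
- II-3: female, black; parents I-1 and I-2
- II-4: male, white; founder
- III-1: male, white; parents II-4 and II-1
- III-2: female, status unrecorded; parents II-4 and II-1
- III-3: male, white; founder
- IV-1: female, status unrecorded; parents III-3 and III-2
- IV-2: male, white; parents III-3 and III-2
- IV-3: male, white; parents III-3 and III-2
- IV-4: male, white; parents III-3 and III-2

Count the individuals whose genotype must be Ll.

Obligate heterozygotes: III-1 is white so carries L and received l from II-1 (ll), so III-1 is Ll.
Every other individual is either homozygous by phenotype or has at least one consistent homozygous assignment, so the count is 1.

1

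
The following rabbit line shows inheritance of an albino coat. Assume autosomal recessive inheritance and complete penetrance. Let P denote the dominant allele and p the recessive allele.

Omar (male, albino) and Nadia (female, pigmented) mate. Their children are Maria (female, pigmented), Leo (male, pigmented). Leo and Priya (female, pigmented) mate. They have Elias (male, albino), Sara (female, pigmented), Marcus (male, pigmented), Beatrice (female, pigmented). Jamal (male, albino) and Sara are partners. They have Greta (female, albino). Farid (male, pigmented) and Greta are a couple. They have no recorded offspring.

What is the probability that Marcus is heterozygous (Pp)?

2/3

Leo is pigmented so carries P and received p from Omar (pp), so Leo is Pp.
Priya is pigmented so carries P and passed p to Elias (pp), so Priya is Pp.
Their cross gives offspring ratios 1/4 PP : 1/2 Pp : 1/4 pp. Conditioning on Marcus being pigmented, P(Pp) = 1/2 / 3/4 = 2/3.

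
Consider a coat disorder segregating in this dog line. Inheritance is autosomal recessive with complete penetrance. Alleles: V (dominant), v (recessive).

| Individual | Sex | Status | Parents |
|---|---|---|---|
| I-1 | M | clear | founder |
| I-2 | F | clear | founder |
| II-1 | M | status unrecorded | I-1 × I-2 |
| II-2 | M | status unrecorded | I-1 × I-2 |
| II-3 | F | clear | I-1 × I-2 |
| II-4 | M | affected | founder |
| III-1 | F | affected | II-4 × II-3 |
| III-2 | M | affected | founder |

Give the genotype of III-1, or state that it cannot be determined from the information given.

III-1 is affected, so III-1 is vv.

vv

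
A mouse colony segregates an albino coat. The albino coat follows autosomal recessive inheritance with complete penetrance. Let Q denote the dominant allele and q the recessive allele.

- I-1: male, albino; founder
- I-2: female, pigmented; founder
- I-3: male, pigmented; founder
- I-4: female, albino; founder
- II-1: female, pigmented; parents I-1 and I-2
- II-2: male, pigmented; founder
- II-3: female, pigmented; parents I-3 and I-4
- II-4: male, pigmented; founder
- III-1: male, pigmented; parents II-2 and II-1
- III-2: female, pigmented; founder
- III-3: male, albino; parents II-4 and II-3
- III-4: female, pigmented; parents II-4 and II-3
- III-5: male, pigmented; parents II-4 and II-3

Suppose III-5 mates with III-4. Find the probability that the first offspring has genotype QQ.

4/9

II-4 is pigmented so carries Q and passed q to III-3 (qq), so II-4 is Qq.
II-3 is pigmented so carries Q and received q from I-4 (qq), so II-3 is Qq.
III-5 is a pigmented offspring of II-4 (Qq) × II-3 (Qq), whose cross gives 1/4 QQ : 1/2 Qq : 1/4 qq; conditioning on being pigmented, III-5 is QQ with probability 1/3, Qq with probability 2/3.
III-4 is a pigmented offspring of II-4 (Qq) × II-3 (Qq), whose cross gives 1/4 QQ : 1/2 Qq : 1/4 qq; conditioning on being pigmented, III-4 is QQ with probability 1/3, Qq with probability 2/3.
Summing over parental genotype combinations, P(offspring has genotype QQ) = 1/9·1 + 2/9·1/2 + 2/9·1/2 + 4/9·1/4 = 4/9.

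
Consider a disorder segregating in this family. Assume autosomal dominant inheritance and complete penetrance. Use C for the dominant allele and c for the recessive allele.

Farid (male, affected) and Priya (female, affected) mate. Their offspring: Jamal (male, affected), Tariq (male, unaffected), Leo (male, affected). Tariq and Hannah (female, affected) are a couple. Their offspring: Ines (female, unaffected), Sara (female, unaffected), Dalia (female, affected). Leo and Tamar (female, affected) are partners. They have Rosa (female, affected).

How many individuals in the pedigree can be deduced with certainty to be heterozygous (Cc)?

4

Obligate heterozygotes: Farid is affected so carries C and passed c to Tariq (cc), so Farid is Cc; Priya is affected so carries C and passed c to Tariq (cc), so Priya is Cc; Hannah is affected so carries C and passed c to Ines (cc), so Hannah is Cc; Dalia is affected so carries C and received c from Tariq (cc), so Dalia is Cc.
Every other individual is either homozygous by phenotype or has at least one consistent homozygous assignment, so the count is 4.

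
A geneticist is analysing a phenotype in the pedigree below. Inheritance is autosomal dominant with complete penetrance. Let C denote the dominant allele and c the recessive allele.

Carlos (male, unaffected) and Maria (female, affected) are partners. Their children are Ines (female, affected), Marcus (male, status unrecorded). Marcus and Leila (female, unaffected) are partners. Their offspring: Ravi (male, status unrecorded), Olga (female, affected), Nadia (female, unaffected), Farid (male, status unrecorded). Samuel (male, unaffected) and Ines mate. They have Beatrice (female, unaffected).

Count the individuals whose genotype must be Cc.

3

Obligate heterozygotes: Ines is affected so carries C and received c from Carlos (cc), so Ines is Cc; Marcus passed C to Olga (Cc, whose c came from Leila) and received c from Carlos (cc), so Marcus is Cc; Olga is affected so carries C and received c from Leila (cc), so Olga is Cc.
Every other individual is either homozygous by phenotype or has at least one consistent homozygous assignment, so the count is 3.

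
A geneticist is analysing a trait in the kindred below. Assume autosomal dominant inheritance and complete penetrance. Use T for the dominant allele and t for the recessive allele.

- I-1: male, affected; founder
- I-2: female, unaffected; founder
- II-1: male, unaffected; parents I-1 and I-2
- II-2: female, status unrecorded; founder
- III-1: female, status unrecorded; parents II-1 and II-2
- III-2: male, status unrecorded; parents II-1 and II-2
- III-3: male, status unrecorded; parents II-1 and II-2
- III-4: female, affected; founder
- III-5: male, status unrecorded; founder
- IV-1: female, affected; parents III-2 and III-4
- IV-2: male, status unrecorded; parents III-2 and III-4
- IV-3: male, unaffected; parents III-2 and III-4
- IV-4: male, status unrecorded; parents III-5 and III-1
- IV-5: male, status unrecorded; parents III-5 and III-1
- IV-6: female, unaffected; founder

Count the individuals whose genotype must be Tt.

2

Obligate heterozygotes: I-1 is affected so carries T and passed t to II-1 (tt), so I-1 is Tt; III-4 is affected so carries T and passed t to IV-3 (tt), so III-4 is Tt.
Every other individual is either homozygous by phenotype or has at least one consistent homozygous assignment, so the count is 2.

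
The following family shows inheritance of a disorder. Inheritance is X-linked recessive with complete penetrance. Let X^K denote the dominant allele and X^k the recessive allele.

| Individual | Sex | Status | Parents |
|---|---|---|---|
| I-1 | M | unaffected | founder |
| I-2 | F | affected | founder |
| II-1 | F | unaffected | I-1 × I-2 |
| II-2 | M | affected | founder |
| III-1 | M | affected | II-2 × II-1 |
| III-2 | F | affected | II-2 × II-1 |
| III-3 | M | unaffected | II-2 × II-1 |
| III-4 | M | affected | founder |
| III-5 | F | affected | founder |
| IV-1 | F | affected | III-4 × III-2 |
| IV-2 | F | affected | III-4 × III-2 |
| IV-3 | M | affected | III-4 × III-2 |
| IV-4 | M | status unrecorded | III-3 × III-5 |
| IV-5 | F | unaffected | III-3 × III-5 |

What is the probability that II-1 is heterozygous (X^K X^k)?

II-1 is unaffected so carries K and received k from I-2 (X^k X^k), so II-1 is X^K X^k, giving P(X^K X^k) = 1.

1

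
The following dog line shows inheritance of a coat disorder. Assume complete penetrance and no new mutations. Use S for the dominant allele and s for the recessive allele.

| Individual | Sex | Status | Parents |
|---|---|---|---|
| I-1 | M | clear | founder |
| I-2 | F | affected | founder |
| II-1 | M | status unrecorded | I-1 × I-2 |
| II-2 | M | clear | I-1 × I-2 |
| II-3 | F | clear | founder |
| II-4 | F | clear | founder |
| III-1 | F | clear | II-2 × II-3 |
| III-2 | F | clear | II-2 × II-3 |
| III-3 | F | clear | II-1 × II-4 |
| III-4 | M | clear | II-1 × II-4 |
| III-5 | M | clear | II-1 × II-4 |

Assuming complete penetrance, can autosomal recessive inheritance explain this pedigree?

A consistent assignment under autosomal recessive exists: I-1 SS, I-2 ss, II-1 Ss, II-2 Ss, II-3 SS, II-4 SS, III-1 SS, III-2 SS, III-3 SS, III-4 SS, III-5 SS.
In this assignment every recorded phenotype matches its genotype and every non-founder's genotype is obtainable from its parents' genotypes, so the pedigree is consistent.

Yes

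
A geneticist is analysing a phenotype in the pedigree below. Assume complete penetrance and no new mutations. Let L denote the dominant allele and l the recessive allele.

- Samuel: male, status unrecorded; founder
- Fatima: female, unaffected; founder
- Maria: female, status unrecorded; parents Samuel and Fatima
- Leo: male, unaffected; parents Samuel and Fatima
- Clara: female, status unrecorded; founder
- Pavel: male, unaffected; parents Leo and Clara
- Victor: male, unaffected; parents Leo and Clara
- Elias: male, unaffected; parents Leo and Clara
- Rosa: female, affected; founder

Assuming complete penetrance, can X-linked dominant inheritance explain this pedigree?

Yes

A consistent assignment under X-linked dominant exists: Samuel X^L Y, Fatima X^l X^l, Maria X^L X^l, Leo X^l Y, Clara X^L X^l, Pavel X^l Y, Victor X^l Y, Elias X^l Y, Rosa X^L X^L.
In this assignment every recorded phenotype matches its genotype and every non-founder's genotype is obtainable from its parents' genotypes, so the pedigree is consistent.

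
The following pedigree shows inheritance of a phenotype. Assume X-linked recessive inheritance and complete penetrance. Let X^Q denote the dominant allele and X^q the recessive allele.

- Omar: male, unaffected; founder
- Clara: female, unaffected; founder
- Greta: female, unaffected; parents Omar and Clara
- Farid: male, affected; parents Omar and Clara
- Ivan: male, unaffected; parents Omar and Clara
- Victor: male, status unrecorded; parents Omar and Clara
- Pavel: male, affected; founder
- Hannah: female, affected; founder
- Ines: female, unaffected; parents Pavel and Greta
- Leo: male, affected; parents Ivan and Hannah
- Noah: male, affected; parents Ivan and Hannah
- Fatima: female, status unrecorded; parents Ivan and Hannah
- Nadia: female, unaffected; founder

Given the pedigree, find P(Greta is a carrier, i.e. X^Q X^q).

1/3

Omar is unaffected, so Omar is X^Q Y.
Clara is unaffected so carries Q and passed q to Farid (X^q Y), so Clara is X^Q X^q.
Their cross gives offspring ratios 1/2 X^Q X^Q : 1/2 X^Q X^q. Conditioning on Greta being unaffected, P(X^Q X^q) = 1/2 / 1 = 1/2 before taking Greta's own offspring into account.
Pavel is affected, so Pavel is X^q Y.
Now use Greta's offspring. Probability of each recorded status — unaffected daughter Ines: 1/2 if Greta is X^Q X^q, 1 if X^Q X^Q.
Bayes: P(X^Q X^q) = 1/2·1/2 / (1/2·1/2 + 1/2·1) = 1/3.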